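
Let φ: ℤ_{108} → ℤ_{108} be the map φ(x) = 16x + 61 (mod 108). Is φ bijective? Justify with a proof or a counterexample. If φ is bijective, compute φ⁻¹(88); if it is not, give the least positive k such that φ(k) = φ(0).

Recall: φ is injective when φ(u) = φ(v) forces u = v.
We have gcd(16, 108) = 4 > 1. Taking u = 0 and v = 27: φ(0) = 61 and φ(27) = 16·27 + 61 = 493 ≡ 61 (mod 108).
So φ(0) = φ(27) while 0 ≠ 27, so φ is not injective, hence not bijective.
Since φ is not bijective, we find the least positive k with φ(k) = φ(0): this means 16k ≡ 0 (mod 108), i.e. 108 ∣ 16k. Since gcd(16, 108) = 4, dividing through by 4 this holds exactly when 27 ∣ 4k, and as gcd(4, 27) = 1, exactly when 27 ∣ k.
The smallest positive such k is 27.

27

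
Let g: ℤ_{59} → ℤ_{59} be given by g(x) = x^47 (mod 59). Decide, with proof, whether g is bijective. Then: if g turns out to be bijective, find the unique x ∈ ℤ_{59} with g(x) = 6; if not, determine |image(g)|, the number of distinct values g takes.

44

Since 59 is prime, the nonzero elements of ℤ_{59} form a cyclic group of order 58.
As gcd(47, 58) = 1, raising to the 47th power is a bijection on this group: if u^47 ≡ v^47 then (uv^{−1})^47 = 1, and the only element of order dividing gcd(47, 58) = 1 is 1, so u = v.
With g(0) = 0 this makes g injective on all of ℤ_{59}, hence bijective (finite equal-size domain and codomain). In particular g is bijective.
Since g is bijective, we find the preimage of 6. The inverse of x ↦ x^47 on (ℤ_{59})^× is x ↦ x^21, because 47·21 = 987 = 17·58 + 1 ≡ 1 (mod 58) and x^{58} = 1 for x ≠ 0 (Fermat). So g⁻¹(6) = 6^21 mod 59.
Repeated squaring mod 59: 6^1 ≡ 6, 6^2 ≡ 6² = 36, 6^4 ≡ 36² = 1296 ≡ 57, 6^8 ≡ 57² = 3249 ≡ 4, 6^16 ≡ 4² = 16. Since 21 = 16 + 4 + 1, 6^21 ≡ 16·57·6: 16·57 = 912 ≡ 27, then 27·6 = 162 ≡ 44. So 6^21 ≡ 44 (mod 59).
Hence g⁻¹(6) = 44.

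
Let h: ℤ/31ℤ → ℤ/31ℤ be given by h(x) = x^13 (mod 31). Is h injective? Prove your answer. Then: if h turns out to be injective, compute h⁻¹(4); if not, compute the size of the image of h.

16

Since 31 is prime, the nonzero elements of ℤ/31ℤ form a cyclic group of order 30.
As gcd(13, 30) = 1, raising to the 13th power is a bijection on this group: if u^13 ≡ v^13 then (uv^{−1})^13 = 1, and the only element of order dividing gcd(13, 30) = 1 is 1, so u = v.
With h(0) = 0 this makes h injective on all of ℤ/31ℤ, hence bijective (finite equal-size domain and codomain). In particular h is injective.
Since h is injective, we find the preimage of 4. The inverse of x ↦ x^13 on (ℤ/31ℤ)^× is x ↦ x^7, because 13·7 = 91 = 3·30 + 1 ≡ 1 (mod 30) and x^{30} = 1 for x ≠ 0 (Fermat). So h⁻¹(4) = 4^7 mod 31.
Repeated squaring mod 31: 4^1 ≡ 4, 4^2 ≡ 4² = 16, 4^4 ≡ 16² = 256 ≡ 8. Since 7 = 4 + 2 + 1, 4^7 ≡ 8·16·4: 8·16 = 128 ≡ 4, then 4·4 = 16. So 4^7 ≡ 16 (mod 31).
Hence h⁻¹(4) = 16.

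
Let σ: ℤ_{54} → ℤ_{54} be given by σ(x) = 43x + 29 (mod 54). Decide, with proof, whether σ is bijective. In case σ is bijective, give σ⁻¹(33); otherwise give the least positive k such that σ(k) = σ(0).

34

If σ(u) = σ(v), then 43u ≡ 43v (mod 54). Because gcd(43, 54) = 1, we may cancel 43 to get u ≡ v (mod 54).
We now compute 43⁻¹ mod 54 explicitly. Euclid's algorithm: 54 = 1·43 + 11, 43 = 3·11 + 10, 11 = 1·10 + 1; back-substituting gives 1 = 49·43 − 39·54, so 43⁻¹ ≡ 49 (mod 54).
Then y ↦ 49(y − 29) is a two-sided inverse to σ, so every y ∈ ℤ_{54} has a preimage.
Therefore σ is bijective.
Since σ is bijective, we compute σ⁻¹(33): solve 43x + 29 ≡ 33 (mod 54), i.e. 43x ≡ 4 (mod 54).
Multiplying by 43⁻¹ = 49 gives x ≡ 49·4 = 196 = 3·54 + 34 ≡ 34 (mod 54).
Check: σ(34) = 43·34 + 29 = 1491 = 27·54 + 33 ≡ 33 (mod 54).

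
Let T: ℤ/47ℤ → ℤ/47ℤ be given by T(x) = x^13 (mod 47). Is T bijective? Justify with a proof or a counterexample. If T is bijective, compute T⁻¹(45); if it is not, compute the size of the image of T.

Since 47 is prime, the nonzero elements of ℤ/47ℤ form a cyclic group of order 46.
As gcd(13, 46) = 1, raising to the 13th power is a bijection on this group: if u^13 ≡ v^13 then (uv^{−1})^13 = 1, and the only element of order dividing gcd(13, 46) = 1 is 1, so u = v.
With T(0) = 0 this makes T injective on all of ℤ/47ℤ, hence bijective (finite equal-size domain and codomain). In particular T is bijective.
Since T is bijective, we find the preimage of 45. The inverse of x ↦ x^13 on (ℤ/47ℤ)^× is x ↦ x^39, because 13·39 = 507 = 11·46 + 1 ≡ 1 (mod 46) and x^{46} = 1 for x ≠ 0 (Fermat). So T⁻¹(45) = 45^39 mod 47.
Repeated squaring mod 47: 45^1 ≡ 45, 45^2 ≡ 45² = 2025 ≡ 4, 45^4 ≡ 4² = 16, 45^8 ≡ 16² = 256 ≡ 21, 45^16 ≡ 21² = 441 ≡ 18, 45^32 ≡ 18² = 324 ≡ 42. Since 39 = 32 + 4 + 2 + 1, 45^39 ≡ 42·16·4·45: 42·16 = 672 ≡ 14, then 14·4 = 56 ≡ 9, then 9·45 = 405 ≡ 29. So 45^39 ≡ 29 (mod 47).
Hence T⁻¹(45) = 29.

29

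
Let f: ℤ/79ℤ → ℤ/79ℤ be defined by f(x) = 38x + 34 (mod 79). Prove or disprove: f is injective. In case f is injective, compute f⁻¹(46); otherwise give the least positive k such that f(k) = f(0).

Suppose f(s) = f(t) in ℤ/79ℤ. Then 38s + 34 ≡ 38t + 34 (mod 79), so 38(s − t) ≡ 0 (mod 79).
Since gcd(38, 79) = 1, 38 is invertible modulo 79, so s − t ≡ 0 (mod 79), i.e. s = t.
Hence f is injective.
We now compute 38⁻¹ mod 79 explicitly. Euclid's algorithm: 79 = 2·38 + 3, 38 = 12·3 + 2, 3 = 1·2 + 1; back-substituting gives 1 = 52·38 − 25·79, so 38⁻¹ ≡ 52 (mod 79).
Since f is injective, we find f⁻¹(46): we need 38x ≡ 46 − 34 ≡ 12 (mod 79). Using 38⁻¹ = 52: x ≡ 52·12 = 624 = 7·79 + 71, so x = 71.
Check: f(71) = 38·71 + 34 = 2732 = 34·79 + 46 ≡ 46 (mod 79).

71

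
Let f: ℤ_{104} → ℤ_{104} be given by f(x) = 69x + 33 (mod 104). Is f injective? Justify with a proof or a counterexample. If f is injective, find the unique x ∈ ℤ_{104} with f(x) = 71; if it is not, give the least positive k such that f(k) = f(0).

94

If f(x_1) = f(x_2), then 69x_1 ≡ 69x_2 (mod 104). Because gcd(69, 104) = 1, we may cancel 69 to get x_1 ≡ x_2 (mod 104).
Hence f is injective.
We now compute 69⁻¹ mod 104 explicitly. Euclid's algorithm: 104 = 1·69 + 35, 69 = 1·35 + 34, 35 = 1·34 + 1; back-substituting gives 1 = 101·69 − 67·104, so 69⁻¹ ≡ 101 (mod 104).
Since f is injective, we compute f⁻¹(71): solve 69x + 33 ≡ 71 (mod 104), i.e. 69x ≡ 38 (mod 104).
Multiplying by 69⁻¹ = 101 gives x ≡ 101·38 = 3838 = 36·104 + 94 ≡ 94 (mod 104).
Check: f(94) = 69·94 + 33 = 6519 = 62·104 + 71 ≡ 71 (mod 104).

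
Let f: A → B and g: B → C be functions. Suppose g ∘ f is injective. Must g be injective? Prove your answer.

No. Take A = {0, 1, 2}, B = {0, 1, 2, 3}, C = {0, 1, 2, 3}, f(a) = a for each a ∈ A, and g(b) = 2 if b ∈ {2, 3} else g(b) = b.
Then g ∘ f = f is injective (A ⊂ B and f is the inclusion), but g(2) = g(3) = 2 with 2 ≠ 3, so g is not injective.

not injective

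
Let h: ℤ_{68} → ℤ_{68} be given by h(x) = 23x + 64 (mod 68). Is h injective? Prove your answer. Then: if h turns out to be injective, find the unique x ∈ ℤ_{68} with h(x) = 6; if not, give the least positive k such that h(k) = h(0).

30

Recall: injectivity means: for all x_1, x_2 in the domain, h(x_1) = h(x_2) implies x_1 = x_2.
Suppose h(x_1) = h(x_2) in ℤ_{68}. Then 23x_1 + 64 ≡ 23x_2 + 64 (mod 68), so 23(x_1 − x_2) ≡ 0 (mod 68).
Since gcd(23, 68) = 1, 23 is invertible modulo 68, so x_1 − x_2 ≡ 0 (mod 68), i.e. x_1 = x_2.
Thus h is injective.
We now compute 23⁻¹ mod 68 explicitly. Euclid's algorithm: 68 = 2·23 + 22, 23 = 1·22 + 1; back-substituting gives 1 = 3·23 − 1·68, so 23⁻¹ ≡ 3 (mod 68).
Since h is injective, we compute h⁻¹(6): solve 23x + 64 ≡ 6 (mod 68), i.e. 23x ≡ 10 (mod 68).
Multiplying by 23⁻¹ = 3 gives x ≡ 3·10 = 30 ≡ 30 (mod 68).
Check: h(30) = 23·30 + 64 = 754 = 11·68 + 6 ≡ 6 (mod 68).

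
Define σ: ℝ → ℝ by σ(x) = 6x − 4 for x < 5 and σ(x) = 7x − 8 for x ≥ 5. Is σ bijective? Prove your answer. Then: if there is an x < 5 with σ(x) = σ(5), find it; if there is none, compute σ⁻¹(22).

Both pieces are strictly increasing (slopes 6 and 7), so each is injective on its own interval.
The left piece maps (−∞, 5) onto (−∞, 26); the right piece maps [5, ∞) onto [27, ∞).
The images leave a gap (26 has no preimage), so σ is not surjective, hence not bijective.
Because the two images are disjoint, no x < 5 has σ(x) = σ(5), so we compute σ⁻¹(22): 22 lies in (−∞, 26), so solve 6x − 4 = 22: x = (22 + 4)/6 = 13/3.

13/3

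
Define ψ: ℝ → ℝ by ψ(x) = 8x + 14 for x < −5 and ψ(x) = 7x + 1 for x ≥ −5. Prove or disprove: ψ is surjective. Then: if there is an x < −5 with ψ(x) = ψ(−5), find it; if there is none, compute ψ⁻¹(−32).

Both pieces are strictly increasing (slopes 8 and 7), so each is injective on its own interval.
The left piece maps (−∞, −5) onto (−∞, −26); the right piece maps [−5, ∞) onto [−34, ∞).
The union (−∞, −26) ∪ [−34, ∞) covers ℝ, so ψ is surjective.
For the follow-up: the images overlap, so an x < −5 with ψ(x) = ψ(−5) exists. ψ(−5) = −34; solving 8x + 14 = −34 for x < −5 gives x = (−34 − 14)/8 = −6.

-6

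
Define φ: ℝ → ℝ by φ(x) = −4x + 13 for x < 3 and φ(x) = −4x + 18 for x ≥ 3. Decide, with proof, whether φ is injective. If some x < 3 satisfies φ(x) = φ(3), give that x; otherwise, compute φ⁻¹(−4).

Both pieces are strictly decreasing (slopes −4 and −4), so each is injective on its own interval.
The left piece maps (−∞, 3) onto (1, ∞); the right piece maps [3, ∞) onto (−∞, 6].
These images overlap. In particular φ(3) = 6 (right piece), and solving −4x + 13 = 6 on the left piece gives x = 7/4 < 3.
So φ(7/4) = φ(3) with 7/4 ≠ 3, and φ is not injective. This x = 7/4 is the requested value below 3.

7/4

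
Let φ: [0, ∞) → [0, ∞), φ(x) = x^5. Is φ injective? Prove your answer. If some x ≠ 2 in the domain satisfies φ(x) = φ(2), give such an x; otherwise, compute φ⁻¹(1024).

On [0, ∞), x ↦ x^5 is strictly increasing, so φ(a) = φ(b) forces a = b. Thus φ is injective.
Since x ↦ x^5 is strictly increasing on [0, ∞), it is injective there, so no x ≠ 2 in the domain has φ(x) = φ(2). We therefore compute φ⁻¹(1024) = 1024^{1/5} = 4 (indeed 4^5 = 1024).

4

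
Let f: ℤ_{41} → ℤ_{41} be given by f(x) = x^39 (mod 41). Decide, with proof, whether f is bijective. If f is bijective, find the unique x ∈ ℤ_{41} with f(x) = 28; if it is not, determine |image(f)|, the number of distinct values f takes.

22

Since 41 is prime, the nonzero elements of ℤ_{41} form a cyclic group of order 40.
As gcd(39, 40) = 1, raising to the 39th power is a bijection on this group: if u^39 ≡ v^39 then (uv^{−1})^39 = 1, and the only element of order dividing gcd(39, 40) = 1 is 1, so u = v.
With f(0) = 0 this makes f injective on all of ℤ_{41}, hence bijective (finite equal-size domain and codomain). In particular f is bijective.
Since f is bijective, we find the preimage of 28. The inverse of x ↦ x^39 on (ℤ_{41})^× is x ↦ x^39, because 39·39 = 1521 = 38·40 + 1 ≡ 1 (mod 40) and x^{40} = 1 for x ≠ 0 (Fermat). So f⁻¹(28) = 28^39 mod 41.
Repeated squaring mod 41: 28^1 ≡ 28, 28^2 ≡ 28² = 784 ≡ 5, 28^4 ≡ 5² = 25, 28^8 ≡ 25² = 625 ≡ 10, 28^16 ≡ 10² = 100 ≡ 18, 28^32 ≡ 18² = 324 ≡ 37. Since 39 = 32 + 4 + 2 + 1, 28^39 ≡ 37·25·5·28: 37·25 = 925 ≡ 23, then 23·5 = 115 ≡ 33, then 33·28 = 924 ≡ 22. So 28^39 ≡ 22 (mod 41).
Hence f⁻¹(28) = 22.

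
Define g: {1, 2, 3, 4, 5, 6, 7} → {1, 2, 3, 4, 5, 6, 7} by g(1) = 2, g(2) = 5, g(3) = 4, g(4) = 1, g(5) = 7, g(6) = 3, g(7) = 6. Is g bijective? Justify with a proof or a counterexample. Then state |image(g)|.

7

The values 2, 5, 4, 1, 7, 3, 6 are a permutation of {1, 2, 3, 4, 5, 6, 7}: each element appears exactly once.
So g is injective and surjective, hence bijective.
The image of g is {1, 2, 3, 4, 5, 6, 7}, which has 7 elements.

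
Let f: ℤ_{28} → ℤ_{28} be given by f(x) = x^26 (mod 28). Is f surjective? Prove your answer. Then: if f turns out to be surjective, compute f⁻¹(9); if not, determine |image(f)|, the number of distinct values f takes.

f(6): Repeated squaring mod 28: 6^1 ≡ 6, 6^2 ≡ 6² = 36 ≡ 8, 6^4 ≡ 8² = 64 ≡ 8, 6^8 ≡ 8² = 64 ≡ 8, 6^16 ≡ 8² = 64 ≡ 8. Since 26 = 16 + 8 + 2, 6^26 ≡ 8·8·8: 8·8 = 64 ≡ 8, then 8·8 = 64 ≡ 8. So 6^26 ≡ 8 (mod 28).
f(8): Repeated squaring mod 28: 8^1 ≡ 8, 8^2 ≡ 8² = 64 ≡ 8, 8^4 ≡ 8² = 64 ≡ 8, 8^8 ≡ 8² = 64 ≡ 8, 8^16 ≡ 8² = 64 ≡ 8. Since 26 = 16 + 8 + 2, 8^26 ≡ 8·8·8: 8·8 = 64 ≡ 8, then 8·8 = 64 ≡ 8. So 8^26 ≡ 8 (mod 28).
So f(6) = f(8) = 8 while 6 ≠ 8, thus f is not injective.
A non-injective map from the 28-element set ℤ_{28} to itself takes at most 27 distinct values, so it cannot be surjective. Thus f is not surjective.
Since f is not surjective, we determine |image(f)|. Computing x^26 mod 28 for each x (by repeated squaring, reducing mod 28 at every step), the values f(0), f(1), …, f(27) are: 0, 1, 4, 9, 16, 25, 8, 21, 8, 25, 16, 9, 4, 1, 0, 1, 4, 9, 16, 25, 8, 21, 8, 25, 16, 9, 4, 1.
The distinct values are {0, 1, 4, 8, 9, 16, 21, 25}; there are 8 of them.

8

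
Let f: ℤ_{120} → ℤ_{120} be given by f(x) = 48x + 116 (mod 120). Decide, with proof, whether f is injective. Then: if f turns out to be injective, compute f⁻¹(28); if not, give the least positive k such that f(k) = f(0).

We have gcd(48, 120) = 24 > 1. Taking a = 0 and b = 5: f(0) = 116 and f(5) = 48·5 + 116 = 356 ≡ 116 (mod 120).
So f(0) = f(5) while 0 ≠ 5, hence f is not injective.
Since f is not injective, we find the least positive k with f(k) = f(0): this means 48k ≡ 0 (mod 120), i.e. 120 ∣ 48k. Since gcd(48, 120) = 24, dividing through by 24 this holds exactly when 5 ∣ 2k, and as gcd(2, 5) = 1, exactly when 5 ∣ k.
The smallest positive such k is 5.

5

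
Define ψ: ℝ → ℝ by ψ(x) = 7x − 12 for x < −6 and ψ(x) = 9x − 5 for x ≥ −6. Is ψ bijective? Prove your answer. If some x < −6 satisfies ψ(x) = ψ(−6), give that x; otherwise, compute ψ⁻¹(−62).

-47/7

Both pieces are strictly increasing (slopes 7 and 9), so each is injective on its own interval.
The left piece maps (−∞, −6) onto (−∞, −54); the right piece maps [−6, ∞) onto [−59, ∞).
These images overlap. In particular ψ(−6) = −59 (right piece), and solving 7x − 12 = −59 on the left piece gives x = −47/7 < −6.
So ψ(−47/7) = ψ(−6) with −47/7 ≠ −6, and ψ is not injective, hence not bijective. This x = −47/7 is the requested value below −6.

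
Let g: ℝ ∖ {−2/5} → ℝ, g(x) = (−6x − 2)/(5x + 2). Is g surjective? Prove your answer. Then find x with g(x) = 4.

If g(x) = −6/5, cross-multiplying gives 5(−6x − 2) = −6(5x + 2), which simplifies to −10 = −12 — false.  So −6/5 has no preimage and g is not surjective.
Solving g(x) = 4: cross-multiplying gives −6x − 2 = 4(5x + 2), which rearranges to −26x = 10, so x = −5/13.

-5/13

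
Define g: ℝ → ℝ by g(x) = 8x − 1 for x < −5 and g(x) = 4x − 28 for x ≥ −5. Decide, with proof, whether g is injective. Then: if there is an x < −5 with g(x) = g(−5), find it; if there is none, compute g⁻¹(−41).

-47/8

Both pieces are strictly increasing (slopes 8 and 4), so each is injective on its own interval.
The left piece maps (−∞, −5) onto (−∞, −41); the right piece maps [−5, ∞) onto [−48, ∞).
These images overlap. In particular g(−5) = −48 (right piece), and solving 8x − 1 = −48 on the left piece gives x = −47/8 < −5.
So g(−47/8) = g(−5) with −47/8 ≠ −5, and g is not injective. This x = −47/8 is the requested value below −5.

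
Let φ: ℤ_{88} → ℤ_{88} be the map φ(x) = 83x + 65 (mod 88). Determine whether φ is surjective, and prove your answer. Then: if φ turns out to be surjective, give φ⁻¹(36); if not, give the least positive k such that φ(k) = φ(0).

Since gcd(83, 88) = 1, 83 is invertible modulo 88. Euclid's algorithm: 88 = 1·83 + 5, 83 = 16·5 + 3, 5 = 1·3 + 2, 3 = 1·2 + 1; back-substituting gives 1 = 35·83 − 33·88, so 83⁻¹ ≡ 35 (mod 88).
For any y ∈ ℤ_{88}, x = 35(y − 65) mod 88 satisfies φ(x) = 83·35(y − 65) + 65 ≡ y (since 83·35 ≡ 1 mod 88). So every y has a preimage.
Therefore φ is surjective.
Since φ is surjective, we compute φ⁻¹(36): solve 83x + 65 ≡ 36 (mod 88), i.e. 83x ≡ 59 (mod 88).
Multiplying by 83⁻¹ = 35 gives x ≡ 35·59 = 2065 = 23·88 + 41 ≡ 41 (mod 88).
Check: φ(41) = 83·41 + 65 = 3468 = 39·88 + 36 ≡ 36 (mod 88).

41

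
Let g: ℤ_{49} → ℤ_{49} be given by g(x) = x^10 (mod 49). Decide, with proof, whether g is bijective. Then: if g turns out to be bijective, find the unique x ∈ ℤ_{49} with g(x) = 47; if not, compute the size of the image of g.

g(0) = 0^10 = 0.
g(7): Repeated squaring mod 49: 7^1 ≡ 7, 7^2 ≡ 7² = 49 ≡ 0, 7^4 ≡ 0² = 0, 7^8 ≡ 0² = 0. Since 10 = 8 + 2, 7^10 ≡ 0·0: 0·0 = 0. So 7^10 ≡ 0 (mod 49).
So g(0) = g(7) = 0 while 0 ≠ 7, so g is not injective, hence not bijective.
Since g is not bijective, we determine |image(g)|. Computing x^10 mod 49 for each x (by repeated squaring, reducing mod 49 at every step), the values g(0), g(1), …, g(48) are: 0, 1, 44, 4, 25, 23, 29, 0, 22, 16, 32, 46, 2, 8, 0, 43, 37, 11, 18, 30, 36, 0, 15, 9, 39, 39, 9, 15, 0, 36, 30, 18, 11, 37, 43, 0, 8, 2, 46, 32, 16, 22, 0, 29, 23, 25, 4, 44, 1.
The distinct values are {0, 1, 2, 4, 8, 9, 11, 15, 16, 18, 22, 23, 25, 29, 30, 32, 36, 37, 39, 43, 44, 46}; there are 22 of them.

22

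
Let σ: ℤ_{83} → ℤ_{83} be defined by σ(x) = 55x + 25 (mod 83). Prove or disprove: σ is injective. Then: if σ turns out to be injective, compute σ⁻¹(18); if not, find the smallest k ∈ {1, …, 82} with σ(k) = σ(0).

21

Suppose σ(a) = σ(b) in ℤ_{83}. Then 55a + 25 ≡ 55b + 25 (mod 83), therefore 55(a − b) ≡ 0 (mod 83).
Since gcd(55, 83) = 1, 55 is invertible modulo 83, so a − b ≡ 0 (mod 83), i.e. a = b.
Therefore σ is injective.
We now compute 55⁻¹ mod 83 explicitly. Euclid's algorithm: 83 = 1·55 + 28, 55 = 1·28 + 27, 28 = 1·27 + 1; back-substituting gives 1 = 80·55 − 53·83, so 55⁻¹ ≡ 80 (mod 83).
Since σ is injective, we compute σ⁻¹(18): solve 55x + 25 ≡ 18 (mod 83), i.e. 55x ≡ 76 (mod 83).
Multiplying by 55⁻¹ = 80 gives x ≡ 80·76 = 6080 = 73·83 + 21 ≡ 21 (mod 83).
Check: σ(21) = 55·21 + 25 = 1180 = 14·83 + 18 ≡ 18 (mod 83).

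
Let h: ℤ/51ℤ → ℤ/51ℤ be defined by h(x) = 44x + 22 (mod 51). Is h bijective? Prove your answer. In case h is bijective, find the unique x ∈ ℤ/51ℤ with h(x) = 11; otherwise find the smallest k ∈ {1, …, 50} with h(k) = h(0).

38

Recall that h is injective when h(u) = h(v) forces u = v.
Suppose h(u) = h(v) in ℤ/51ℤ. Then 44u + 22 ≡ 44v + 22 (mod 51), thus 44(u − v) ≡ 0 (mod 51).
Since gcd(44, 51) = 1, 44 is invertible modulo 51, therefore u − v ≡ 0 (mod 51), i.e. u = v.
We now compute 44⁻¹ mod 51 explicitly. Euclid's algorithm: 51 = 1·44 + 7, 44 = 6·7 + 2, 7 = 3·2 + 1; back-substituting gives 1 = 29·44 − 25·51, so 44⁻¹ ≡ 29 (mod 51).
Then y ↦ 29(y − 22) is a two-sided inverse to h, so every y ∈ ℤ/51ℤ has a preimage.
Thus h is bijective.
Since h is bijective, we find h⁻¹(11): we need 44x ≡ 11 − 22 ≡ 40 (mod 51). Using 44⁻¹ = 29: x ≡ 29·40 = 1160 = 22·51 + 38, so x = 38.
Check: h(38) = 44·38 + 22 = 1694 = 33·51 + 11 ≡ 11 (mod 51).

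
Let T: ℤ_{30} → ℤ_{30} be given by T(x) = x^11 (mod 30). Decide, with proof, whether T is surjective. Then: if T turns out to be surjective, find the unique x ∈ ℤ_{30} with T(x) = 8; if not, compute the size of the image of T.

2

Computing x^11 mod 30 for each x (by repeated squaring, reducing mod 30 at every step), the values T(0), T(1), …, T(29) are: 0, 1, 8, 27, 4, 5, 6, 13, 2, 9, 10, 11, 18, 7, 14, 15, 16, 23, 12, 19, 20, 21, 28, 17, 24, 25, 26, 3, 22, 29.
Every element of ℤ_{30} appears exactly once in this list, so T is a bijection, and in particular surjective.
Since T is surjective, we read off the preimage of 8 from the same table: T(2) = 8, so T⁻¹(8) = 2.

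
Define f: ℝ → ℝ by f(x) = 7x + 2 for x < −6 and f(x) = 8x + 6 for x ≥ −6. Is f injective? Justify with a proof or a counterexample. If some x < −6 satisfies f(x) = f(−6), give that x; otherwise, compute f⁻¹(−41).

Both pieces are strictly increasing (slopes 7 and 8), so each is injective on its own interval.
The left piece maps (−∞, −6) onto (−∞, −40); the right piece maps [−6, ∞) onto [−42, ∞).
These images overlap. In particular f(−6) = −42 (right piece), and solving 7x + 2 = −42 on the left piece gives x = −44/7 < −6.
So f(−44/7) = f(−6) with −44/7 ≠ −6, and f is not injective. This x = −44/7 is the requested value below −6.

-44/7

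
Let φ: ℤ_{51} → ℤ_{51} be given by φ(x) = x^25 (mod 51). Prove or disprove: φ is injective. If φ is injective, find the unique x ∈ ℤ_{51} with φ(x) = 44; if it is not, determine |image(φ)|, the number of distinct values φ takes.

41

Computing x^25 mod 51 for each x (by repeated squaring, reducing mod 51 at every step), the values φ(0), φ(1), …, φ(50) are: 0, 1, 2, 48, 4, 29, 45, 10, 8, 9, 7, 23, 39, 13, 20, 15, 16, 17, 18, 19, 14, 21, 46, 11, 27, 25, 26, 24, 40, 5, 30, 37, 32, 33, 34, 35, 36, 31, 38, 12, 28, 44, 42, 43, 41, 6, 22, 47, 3, 49, 50.
Every element of ℤ_{51} appears exactly once in this list, so φ is a bijection, and in particular injective.
Since φ is injective, we read off the preimage of 44 from the same table: φ(41) = 44, so φ⁻¹(44) = 41.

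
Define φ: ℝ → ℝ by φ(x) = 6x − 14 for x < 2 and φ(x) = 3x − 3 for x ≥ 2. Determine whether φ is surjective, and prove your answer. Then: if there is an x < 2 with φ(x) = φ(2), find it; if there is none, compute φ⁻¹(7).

10/3

Both pieces are strictly increasing (slopes 6 and 3), so each is injective on its own interval.
The left piece maps (−∞, 2) onto (−∞, −2); the right piece maps [2, ∞) onto [3, ∞).
The union (−∞, −2) ∪ [3, ∞) omits the interval between −2 and 3; in particular −2 has no preimage. So φ is not surjective.
Because the two images are disjoint, no x < 2 has φ(x) = φ(2), so we compute φ⁻¹(7): 7 lies in [3, ∞), so solve 3x − 3 = 7: x = (7 + 3)/3 = 10/3.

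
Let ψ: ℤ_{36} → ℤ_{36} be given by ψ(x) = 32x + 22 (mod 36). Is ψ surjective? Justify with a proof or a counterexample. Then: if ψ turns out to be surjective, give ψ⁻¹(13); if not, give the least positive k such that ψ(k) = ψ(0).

9

Recall: ψ is surjective if every y in the codomain equals ψ(x) for some x in the domain.
Since gcd(32, 36) = 4, we have 32x ≡ 0 (mod 4) for all x, so ψ(x) ≡ 2 (mod 4).
But 0 ≢ 2 (mod 4), so 0 ∈ ℤ_{36} has no preimage. Hence ψ is not surjective.
Since ψ is not surjective, we find the least positive k with ψ(k) = ψ(0): this means 32k ≡ 0 (mod 36), i.e. 36 ∣ 32k. Since gcd(32, 36) = 4, dividing through by 4 this holds exactly when 9 ∣ 8k, and as gcd(8, 9) = 1, exactly when 9 ∣ k.
The smallest positive such k is 9.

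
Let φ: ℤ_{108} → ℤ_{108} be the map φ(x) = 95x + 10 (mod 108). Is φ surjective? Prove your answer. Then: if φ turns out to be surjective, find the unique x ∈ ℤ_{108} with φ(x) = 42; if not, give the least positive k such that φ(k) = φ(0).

64

Recall that surjectivity means every element of the codomain has a preimage under φ.
Since gcd(95, 108) = 1, 95 is invertible modulo 108. Euclid's algorithm: 108 = 1·95 + 13, 95 = 7·13 + 4, 13 = 3·4 + 1; back-substituting gives 1 = 83·95 − 73·108, so 95⁻¹ ≡ 83 (mod 108).
Then y ↦ 83(y − 10) is a two-sided inverse to φ, so every y ∈ ℤ_{108} has a preimage.
Hence φ is surjective.
Since φ is surjective, we compute φ⁻¹(42): solve 95x + 10 ≡ 42 (mod 108), i.e. 95x ≡ 32 (mod 108).
Multiplying by 95⁻¹ = 83 gives x ≡ 83·32 = 2656 = 24·108 + 64 ≡ 64 (mod 108).
Check: φ(64) = 95·64 + 10 = 6090 = 56·108 + 42 ≡ 42 (mod 108).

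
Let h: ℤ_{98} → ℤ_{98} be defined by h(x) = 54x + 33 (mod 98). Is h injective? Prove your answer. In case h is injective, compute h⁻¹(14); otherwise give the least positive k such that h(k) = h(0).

By definition, injectivity means: for all u, v in the domain, h(u) = h(v) implies u = v.
We have gcd(54, 98) = 2 > 1. Taking u = 0 and v = 49: h(0) = 33 and h(49) = 54·49 + 33 = 2679 ≡ 33 (mod 98).
So h(0) = h(49) while 0 ≠ 49, therefore h is not injective.
Since h is not injective, we find the least positive k with h(k) = h(0): this means 54k ≡ 0 (mod 98), i.e. 98 ∣ 54k. Since gcd(54, 98) = 2, dividing through by 2 this holds exactly when 49 ∣ 27k, and as gcd(27, 49) = 1, exactly when 49 ∣ k.
The smallest positive such k is 49.

49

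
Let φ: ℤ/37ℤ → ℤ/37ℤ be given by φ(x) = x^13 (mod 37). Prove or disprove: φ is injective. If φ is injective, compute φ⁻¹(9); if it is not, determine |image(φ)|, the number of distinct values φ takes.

Since 37 is prime, the nonzero elements of ℤ/37ℤ form a cyclic group of order 36.
As gcd(13, 36) = 1, raising to the 13th power is a bijection on this group: if u^13 ≡ v^13 then (uv^{−1})^13 = 1, and the only element of order dividing gcd(13, 36) = 1 is 1, so u = v.
With φ(0) = 0 this makes φ injective on all of ℤ/37ℤ, hence bijective (finite equal-size domain and codomain). In particular φ is injective.
Since φ is injective, we find the preimage of 9. The inverse of x ↦ x^13 on (ℤ/37ℤ)^× is x ↦ x^25, because 13·25 = 325 = 9·36 + 1 ≡ 1 (mod 36) and x^{36} = 1 for x ≠ 0 (Fermat). So φ⁻¹(9) = 9^25 mod 37.
Repeated squaring mod 37: 9^1 ≡ 9, 9^2 ≡ 9² = 81 ≡ 7, 9^4 ≡ 7² = 49 ≡ 12, 9^8 ≡ 12² = 144 ≡ 33, 9^16 ≡ 33² = 1089 ≡ 16. Since 25 = 16 + 8 + 1, 9^25 ≡ 16·33·9: 16·33 = 528 ≡ 10, then 10·9 = 90 ≡ 16. So 9^25 ≡ 16 (mod 37).
Hence φ⁻¹(9) = 16.

16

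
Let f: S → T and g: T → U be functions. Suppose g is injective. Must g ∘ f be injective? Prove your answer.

No. Take S = {0, 1}, T = U = {0, 1, 2, 3, 4, 5}, f(0) = f(1) = 0, and g = identity (injective).
Then (g ∘ f)(0) = (g ∘ f)(1) = 0 with 0 ≠ 1, so g ∘ f is not injective.

not injective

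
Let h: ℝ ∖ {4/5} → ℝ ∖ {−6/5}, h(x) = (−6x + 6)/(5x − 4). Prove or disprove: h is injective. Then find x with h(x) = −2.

Suppose h(a) = h(b). Cross-multiplying: (−6a + 6)(5b − 4) = (−6b + 6)(5a − 4).
Expanding both sides and cancelling the symmetric terms leaves −6·(a − b) = 0. Since −6 ≠ 0, a = b. Therefore h is injective.
Solving h(x) = −2: cross-multiplying gives −6x + 6 = −2(5x − 4), which rearranges to 4x = 2, so x = 1/2.

1/2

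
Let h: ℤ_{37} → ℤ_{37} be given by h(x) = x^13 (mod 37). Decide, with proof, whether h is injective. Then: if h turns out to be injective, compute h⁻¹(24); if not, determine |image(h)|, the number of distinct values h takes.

Since 37 is prime, the nonzero elements of ℤ_{37} form a cyclic group of order 36.
As gcd(13, 36) = 1, raising to the 13th power is a bijection on this group: if a^13 ≡ b^13 then (ab^{−1})^13 = 1, and the only element of order dividing gcd(13, 36) = 1 is 1, so a = b.
With h(0) = 0 this makes h injective on all of ℤ_{37}, hence bijective (finite equal-size domain and codomain). In particular h is injective.
Since h is injective, we find the preimage of 24. The inverse of x ↦ x^13 on (ℤ_{37})^× is x ↦ x^25, because 13·25 = 325 = 9·36 + 1 ≡ 1 (mod 36) and x^{36} = 1 for x ≠ 0 (Fermat). So h⁻¹(24) = 24^25 mod 37.
Repeated squaring mod 37: 24^1 ≡ 24, 24^2 ≡ 24² = 576 ≡ 21, 24^4 ≡ 21² = 441 ≡ 34, 24^8 ≡ 34² = 1156 ≡ 9, 24^16 ≡ 9² = 81 ≡ 7. Since 25 = 16 + 8 + 1, 24^25 ≡ 7·9·24: 7·9 = 63 ≡ 26, then 26·24 = 624 ≡ 32. So 24^25 ≡ 32 (mod 37).
Hence h⁻¹(24) = 32.

32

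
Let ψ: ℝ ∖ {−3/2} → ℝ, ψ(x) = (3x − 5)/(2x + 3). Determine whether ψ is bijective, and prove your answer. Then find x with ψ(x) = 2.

-11

If ψ(x) = 3/2, cross-multiplying gives 2(3x − 5) = 3(2x + 3), which simplifies to −10 = 9 — false.  So 3/2 has no preimage and ψ is not surjective.
So ψ is not bijective.
Solving ψ(x) = 2: cross-multiplying gives 3x − 5 = 2(2x + 3), which rearranges to −1x = 11, so x = −11.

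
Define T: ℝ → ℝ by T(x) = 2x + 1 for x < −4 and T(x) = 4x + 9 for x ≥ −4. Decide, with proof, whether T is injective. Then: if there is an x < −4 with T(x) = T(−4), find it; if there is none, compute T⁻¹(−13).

Both pieces are strictly increasing (slopes 2 and 4), so each is injective on its own interval.
The left piece maps (−∞, −4) onto (−∞, −7); the right piece maps [−4, ∞) onto [−7, ∞).
These images are disjoint, so no value is attained by both pieces. Hence T is injective.
Because the two images are disjoint, no x < −4 has T(x) = T(−4), so we compute T⁻¹(−13): −13 lies in (−∞, −7), so solve 2x + 1 = −13: x = (−13 − 1)/2 = −7.

-7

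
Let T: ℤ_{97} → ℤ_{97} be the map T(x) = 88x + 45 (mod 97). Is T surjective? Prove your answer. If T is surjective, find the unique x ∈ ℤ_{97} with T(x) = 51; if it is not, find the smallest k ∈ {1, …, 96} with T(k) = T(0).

64

By definition, T is surjective if every y in the codomain equals T(x) for some x in the domain.
Since gcd(88, 97) = 1, 88 is invertible modulo 97. Euclid's algorithm: 97 = 1·88 + 9, 88 = 9·9 + 7, 9 = 1·7 + 2, 7 = 3·2 + 1; back-substituting gives 1 = 43·88 − 39·97, so 88⁻¹ ≡ 43 (mod 97).
For any y ∈ ℤ_{97}, x = 43(y − 45) mod 97 satisfies T(x) = 88·43(y − 45) + 45 ≡ y (since 88·43 ≡ 1 mod 97). So every y has a preimage.
So T is surjective.
Since T is surjective, we compute T⁻¹(51): solve 88x + 45 ≡ 51 (mod 97), i.e. 88x ≡ 6 (mod 97).
Multiplying by 88⁻¹ = 43 gives x ≡ 43·6 = 258 = 2·97 + 64 ≡ 64 (mod 97).
Check: T(64) = 88·64 + 45 = 5677 = 58·97 + 51 ≡ 51 (mod 97).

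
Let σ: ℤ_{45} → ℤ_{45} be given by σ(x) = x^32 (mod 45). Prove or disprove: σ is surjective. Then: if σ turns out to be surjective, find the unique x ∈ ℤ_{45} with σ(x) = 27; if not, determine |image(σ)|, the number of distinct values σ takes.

8

σ(3): Repeated squaring mod 45: 3^1 ≡ 3, 3^2 ≡ 3² = 9, 3^4 ≡ 9² = 81 ≡ 36, 3^8 ≡ 36² = 1296 ≡ 36, 3^16 ≡ 36² = 1296 ≡ 36, 3^32 ≡ 36² = 1296 ≡ 36. So 3^32 ≡ 36 (mod 45).
σ(6): Repeated squaring mod 45: 6^1 ≡ 6, 6^2 ≡ 6² = 36, 6^4 ≡ 36² = 1296 ≡ 36, 6^8 ≡ 36² = 1296 ≡ 36, 6^16 ≡ 36² = 1296 ≡ 36, 6^32 ≡ 36² = 1296 ≡ 36. So 6^32 ≡ 36 (mod 45).
So σ(3) = σ(6) = 36 while 3 ≠ 6, so σ is not injective.
A non-injective map from the 45-element set ℤ_{45} to itself takes at most 44 distinct values, so it cannot be surjective. Hence σ is not surjective.
Since σ is not surjective, we determine |image(σ)|. Computing x^32 mod 45 for each x (by repeated squaring, reducing mod 45 at every step), the values σ(0), σ(1), …, σ(44) are: 0, 1, 31, 36, 16, 25, 36, 31, 1, 36, 10, 31, 36, 16, 16, 0, 31, 1, 36, 1, 40, 36, 16, 16, 36, 40, 1, 36, 1, 31, 0, 16, 16, 36, 31, 10, 36, 1, 31, 36, 25, 16, 36, 31, 1.
The distinct values are {0, 1, 10, 16, 25, 31, 36, 40}; there are 8 of them.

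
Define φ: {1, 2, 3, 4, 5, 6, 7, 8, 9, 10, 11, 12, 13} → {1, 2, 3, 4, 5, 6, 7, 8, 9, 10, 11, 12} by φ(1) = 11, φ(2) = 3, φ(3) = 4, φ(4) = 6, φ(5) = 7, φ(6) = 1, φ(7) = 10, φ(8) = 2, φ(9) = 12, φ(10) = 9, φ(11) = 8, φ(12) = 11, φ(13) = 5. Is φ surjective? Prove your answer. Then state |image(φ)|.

12

Every element of the codomain has a preimage: 1 = φ(6), 2 = φ(8), 3 = φ(2), 4 = φ(3), 5 = φ(13), 6 = φ(4), 7 = φ(5), 8 = φ(11), 9 = φ(10), 10 = φ(7), 11 = φ(1), 12 = φ(9).
So φ is surjective.
The image of φ is {1, 2, 3, 4, 5, 6, 7, 8, 9, 10, 11, 12}, which has 12 elements.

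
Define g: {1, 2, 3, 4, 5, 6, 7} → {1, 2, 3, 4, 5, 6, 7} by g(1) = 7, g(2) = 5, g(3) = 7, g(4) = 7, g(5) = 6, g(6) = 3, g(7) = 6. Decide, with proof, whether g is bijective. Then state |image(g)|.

g(1) = 7 = g(3) with 1 ≠ 3, so g is not injective, hence not bijective.
The image of g is {3, 5, 6, 7}, which has 4 elements.

4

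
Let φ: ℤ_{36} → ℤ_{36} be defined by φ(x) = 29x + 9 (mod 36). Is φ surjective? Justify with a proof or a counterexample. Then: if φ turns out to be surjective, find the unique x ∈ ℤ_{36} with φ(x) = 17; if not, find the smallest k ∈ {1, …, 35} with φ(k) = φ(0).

Since gcd(29, 36) = 1, 29 is invertible modulo 36. Euclid's algorithm: 36 = 1·29 + 7, 29 = 4·7 + 1; back-substituting gives 1 = 5·29 − 4·36, so 29⁻¹ ≡ 5 (mod 36).
For any y ∈ ℤ_{36}, x = 5(y − 9) mod 36 satisfies φ(x) = 29·5(y − 9) + 9 ≡ y (since 29·5 ≡ 1 mod 36). So every y has a preimage.
Therefore φ is surjective.
Since φ is surjective, we compute φ⁻¹(17): solve 29x + 9 ≡ 17 (mod 36), i.e. 29x ≡ 8 (mod 36).
Multiplying by 29⁻¹ = 5 gives x ≡ 5·8 = 40 = 1·36 + 4 ≡ 4 (mod 36).
Check: φ(4) = 29·4 + 9 = 125 = 3·36 + 17 ≡ 17 (mod 36).

4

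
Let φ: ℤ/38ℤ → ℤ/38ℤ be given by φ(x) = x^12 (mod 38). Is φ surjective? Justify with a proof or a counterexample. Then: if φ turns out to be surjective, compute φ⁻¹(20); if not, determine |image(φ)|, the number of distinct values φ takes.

φ(3): Repeated squaring mod 38: 3^1 ≡ 3, 3^2 ≡ 3² = 9, 3^4 ≡ 9² = 81 ≡ 5, 3^8 ≡ 5² = 25. Since 12 = 8 + 4, 3^12 ≡ 25·5: 25·5 = 125 ≡ 11. So 3^12 ≡ 11 (mod 38).
φ(5): Repeated squaring mod 38: 5^1 ≡ 5, 5^2 ≡ 5² = 25, 5^4 ≡ 25² = 625 ≡ 17, 5^8 ≡ 17² = 289 ≡ 23. Since 12 = 8 + 4, 5^12 ≡ 23·17: 23·17 = 391 ≡ 11. So 5^12 ≡ 11 (mod 38).
So φ(3) = φ(5) = 11 while 3 ≠ 5, thus φ is not injective.
A non-injective map from the 38-element set ℤ/38ℤ to itself takes at most 37 distinct values, so it cannot be surjective. Hence φ is not surjective.
Since φ is not surjective, we determine |image(φ)|. Computing x^12 mod 38 for each x (by repeated squaring, reducing mod 38 at every step), the values φ(0), φ(1), …, φ(37) are: 0, 1, 30, 11, 26, 11, 26, 1, 20, 7, 26, 1, 20, 7, 30, 7, 30, 11, 20, 19, 20, 11, 30, 7, 30, 7, 20, 1, 26, 7, 20, 1, 26, 11, 26, 11, 30, 1.
The distinct values are {0, 1, 7, 11, 19, 20, 26, 30}; there are 8 of them.

8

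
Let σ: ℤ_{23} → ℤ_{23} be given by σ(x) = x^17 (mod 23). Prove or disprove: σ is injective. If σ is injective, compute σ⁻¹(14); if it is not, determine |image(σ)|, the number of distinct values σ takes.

11

Since 23 is prime, the nonzero elements of ℤ_{23} form a cyclic group of order 22.
As gcd(17, 22) = 1, raising to the 17th power is a bijection on this group: if u^17 ≡ v^17 then (uv^{−1})^17 = 1, and the only element of order dividing gcd(17, 22) = 1 is 1, so u = v.
With σ(0) = 0 this makes σ injective on all of ℤ_{23}, hence bijective (finite equal-size domain and codomain). In particular σ is injective.
Since σ is injective, we find the preimage of 14. The inverse of x ↦ x^17 on (ℤ_{23})^× is x ↦ x^13, because 17·13 = 221 = 10·22 + 1 ≡ 1 (mod 22) and x^{22} = 1 for x ≠ 0 (Fermat). So σ⁻¹(14) = 14^13 mod 23.
Repeated squaring mod 23: 14^1 ≡ 14, 14^2 ≡ 14² = 196 ≡ 12, 14^4 ≡ 12² = 144 ≡ 6, 14^8 ≡ 6² = 36 ≡ 13. Since 13 = 8 + 4 + 1, 14^13 ≡ 13·6·14: 13·6 = 78 ≡ 9, then 9·14 = 126 ≡ 11. So 14^13 ≡ 11 (mod 23).
Hence σ⁻¹(14) = 11.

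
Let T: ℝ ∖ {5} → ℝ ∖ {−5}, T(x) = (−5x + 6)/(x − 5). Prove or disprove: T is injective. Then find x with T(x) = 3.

Suppose T(u) = T(v). Cross-multiplying: (−5u + 6)(v − 5) = (−5v + 6)(u − 5).
Expanding both sides and cancelling the symmetric terms leaves 19·(u − v) = 0. Since 19 ≠ 0, u = v. So T is injective.
Solving T(x) = 3: cross-multiplying gives −5x + 6 = 3(x − 5), which rearranges to −8x = −21, so x = 21/8.

21/8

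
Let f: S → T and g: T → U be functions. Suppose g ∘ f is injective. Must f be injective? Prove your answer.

Suppose f(a) = f(b). Applying g: (g ∘ f)(a) = (g ∘ f)(b). Since g ∘ f is injective, a = b. So f is injective.

injective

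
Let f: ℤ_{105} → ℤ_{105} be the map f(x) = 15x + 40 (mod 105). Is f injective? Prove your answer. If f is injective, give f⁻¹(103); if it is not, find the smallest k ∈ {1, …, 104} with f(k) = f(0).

By definition, f is injective if f(u) = f(v) implies u = v.
We have gcd(15, 105) = 15 > 1. Taking u = 0 and v = 7: f(0) = 40 and f(7) = 15·7 + 40 = 145 ≡ 40 (mod 105).
So f(0) = f(7) while 0 ≠ 7, thus f is not injective.
Since f is not injective, we find the least positive k with f(k) = f(0): this means 15k ≡ 0 (mod 105), i.e. 105 ∣ 15k. Since gcd(15, 105) = 15, dividing through by 15 this holds exactly when 7 ∣ k.
The smallest positive such k is 7.

7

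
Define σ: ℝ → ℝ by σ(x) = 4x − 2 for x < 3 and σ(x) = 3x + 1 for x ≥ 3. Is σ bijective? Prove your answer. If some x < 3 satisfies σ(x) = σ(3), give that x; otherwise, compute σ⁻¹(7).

9/4

Both pieces are strictly increasing (slopes 4 and 3), so each is injective on its own interval.
The left piece maps (−∞, 3) onto (−∞, 10); the right piece maps [3, ∞) onto [10, ∞).
Since 10 = 10, the images partition ℝ: σ is injective and surjective, hence bijective.
Because the two images are disjoint, no x < 3 has σ(x) = σ(3), so we compute σ⁻¹(7): 7 lies in (−∞, 10), so solve 4x − 2 = 7: x = (7 + 2)/4 = 9/4.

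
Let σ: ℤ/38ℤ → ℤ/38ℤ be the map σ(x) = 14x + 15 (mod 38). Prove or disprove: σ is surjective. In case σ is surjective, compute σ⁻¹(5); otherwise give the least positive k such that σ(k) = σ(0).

19

Recall: σ is surjective if every y in the codomain equals σ(x) for some x in the domain.
Since gcd(14, 38) = 2, we have 14x ≡ 0 (mod 2) for all x, so σ(x) ≡ 1 (mod 2).
But 0 ≢ 1 (mod 2), so 0 ∈ ℤ/38ℤ has no preimage. Hence σ is not surjective.
Since σ is not surjective, we find the least positive k with σ(k) = σ(0): this means 14k ≡ 0 (mod 38), i.e. 38 ∣ 14k. Since gcd(14, 38) = 2, dividing through by 2 this holds exactly when 19 ∣ 7k, and as gcd(7, 19) = 1, exactly when 19 ∣ k.
The smallest positive such k is 19.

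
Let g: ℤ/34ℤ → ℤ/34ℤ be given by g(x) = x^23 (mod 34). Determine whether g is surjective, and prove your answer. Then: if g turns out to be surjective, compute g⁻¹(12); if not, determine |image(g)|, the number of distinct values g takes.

24

Computing x^23 mod 34 for each x (by repeated squaring, reducing mod 34 at every step), the values g(0), g(1), …, g(33) are: 0, 1, 26, 11, 30, 27, 14, 29, 32, 19, 22, 3, 24, 21, 6, 25, 16, 17, 18, 9, 28, 13, 10, 31, 12, 15, 2, 5, 20, 7, 4, 23, 8, 33.
Every element of ℤ/34ℤ appears exactly once in this list, so g is a bijection, and in particular surjective.
Since g is surjective, we read off the preimage of 12 from the same table: g(24) = 12, so g⁻¹(12) = 24.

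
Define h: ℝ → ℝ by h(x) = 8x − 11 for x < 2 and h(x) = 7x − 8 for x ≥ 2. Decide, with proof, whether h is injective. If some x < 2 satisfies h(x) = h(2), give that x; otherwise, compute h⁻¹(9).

Both pieces are strictly increasing (slopes 8 and 7), so each is injective on its own interval.
The left piece maps (−∞, 2) onto (−∞, 5); the right piece maps [2, ∞) onto [6, ∞).
These images are disjoint, so no value is attained by both pieces. Thus h is injective.
Because the two images are disjoint, no x < 2 has h(x) = h(2), so we compute h⁻¹(9): 9 lies in [6, ∞), so solve 7x − 8 = 9: x = (9 + 8)/7 = 17/7.

17/7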